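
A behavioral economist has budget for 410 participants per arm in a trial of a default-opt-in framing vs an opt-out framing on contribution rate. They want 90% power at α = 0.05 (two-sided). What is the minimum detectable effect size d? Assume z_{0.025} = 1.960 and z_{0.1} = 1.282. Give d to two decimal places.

d_min ≈ 0.23

For two independent groups of n = 410 each: d_min = (z_{α/2} + z_β)·√(2/n).
z-sum = 1.960 + 1.282 = 3.242.
d_min = 3.242 × √(2/410) = 3.242 × 0.0698 = 0.226.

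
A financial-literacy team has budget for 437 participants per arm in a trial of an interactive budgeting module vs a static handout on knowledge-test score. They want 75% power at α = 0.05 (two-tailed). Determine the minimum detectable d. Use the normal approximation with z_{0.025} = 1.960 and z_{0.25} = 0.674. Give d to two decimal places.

For two independent groups of n = 437 each: d_min = (z_{α/2} + z_β)·√(2/n).
z-sum = 1.960 + 0.674 = 2.634.
d_min = 2.634 × √(2/437) = 2.634 × 0.0677 = 0.178.

d_min ≈ 0.18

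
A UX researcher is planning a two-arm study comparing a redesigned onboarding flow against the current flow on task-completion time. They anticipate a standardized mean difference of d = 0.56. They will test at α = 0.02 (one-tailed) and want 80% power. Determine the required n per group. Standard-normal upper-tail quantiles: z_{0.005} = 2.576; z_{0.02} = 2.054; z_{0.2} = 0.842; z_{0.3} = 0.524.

n = 54 per group

For two independent groups with equal n: n = 2·((z_{α} + z_β) / d)².
z_{α} + z_β = 2.054 + 0.842 = 2.896.
n = 2 × (2.896 / 0.56)² = 2 × 5.171² = 2 × 26.74 = 53.5.
Round up to the next whole participant.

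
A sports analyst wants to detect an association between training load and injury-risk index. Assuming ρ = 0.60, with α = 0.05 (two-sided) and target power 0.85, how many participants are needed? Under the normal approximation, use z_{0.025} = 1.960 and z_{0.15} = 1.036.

n = 22

Fisher's z: C = ½·ln((1+r)/(1−r)) = ½·ln(4.0000) = 0.6931.
n = ((z_{α/2} + z_β)/C)² + 3.
(1.960 + 1.036) / 0.6931 = 2.996 / 0.6931 = 4.323.
n = 4.323² + 3 = 18.68 + 3 = 21.7.
Round up.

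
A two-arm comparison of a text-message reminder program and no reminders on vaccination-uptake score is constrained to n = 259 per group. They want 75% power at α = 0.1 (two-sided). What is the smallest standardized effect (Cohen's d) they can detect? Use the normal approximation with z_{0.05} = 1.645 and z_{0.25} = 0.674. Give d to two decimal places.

For two independent groups of n = 259 each: d_min = (z_{α/2} + z_β)·√(2/n).
z-sum = 1.645 + 0.674 = 2.319.
d_min = 2.319 × √(2/259) = 2.319 × 0.0879 = 0.204.

d_min ≈ 0.20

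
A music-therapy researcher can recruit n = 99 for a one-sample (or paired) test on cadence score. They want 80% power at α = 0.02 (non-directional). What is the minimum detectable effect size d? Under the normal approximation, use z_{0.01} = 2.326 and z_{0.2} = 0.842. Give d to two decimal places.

d_min ≈ 0.32

For a single sample (or paired design) of n = 99: d_min = (z_{α/2} + z_β)/√n.
z-sum = 2.326 + 0.842 = 3.168.
d_min = 3.168 / √99 = 3.168 / 9.950 = 0.318.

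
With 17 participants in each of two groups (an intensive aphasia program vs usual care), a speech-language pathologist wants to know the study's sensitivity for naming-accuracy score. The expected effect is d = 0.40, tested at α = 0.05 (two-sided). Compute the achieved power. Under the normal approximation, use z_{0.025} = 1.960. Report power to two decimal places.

For two equal groups, power = Φ(d·√(n/2) − z_{α/2}).
d·√(n/2) = 0.40 × √(17/2) = 0.40 × 2.915 = 1.166.
z_β = 1.166 − 1.960 = -0.794.
Power = Φ(-0.794) = 0.214.

power ≈ 0.21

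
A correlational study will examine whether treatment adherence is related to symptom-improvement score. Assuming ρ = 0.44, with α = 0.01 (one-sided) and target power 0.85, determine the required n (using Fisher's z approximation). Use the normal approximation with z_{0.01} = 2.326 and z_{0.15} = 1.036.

n = 54

Fisher's z: C = ½·ln((1+r)/(1−r)) = ½·ln(2.5714) = 0.4722.
n = ((z_{α} + z_β)/C)² + 3.
(2.326 + 1.036) / 0.4722 = 3.362 / 0.4722 = 7.120.
n = 7.120² + 3 = 50.69 + 3 = 53.7.
Round up.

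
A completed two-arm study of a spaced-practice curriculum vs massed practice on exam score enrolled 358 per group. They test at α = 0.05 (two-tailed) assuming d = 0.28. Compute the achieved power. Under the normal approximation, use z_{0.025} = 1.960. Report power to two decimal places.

power ≈ 0.96

For two equal groups, power = Φ(d·√(n/2) − z_{α/2}).
d·√(n/2) = 0.28 × √(358/2) = 0.28 × 13.379 = 3.746.
z_β = 3.746 − 1.960 = 1.786.
Power = Φ(1.786) = 0.963.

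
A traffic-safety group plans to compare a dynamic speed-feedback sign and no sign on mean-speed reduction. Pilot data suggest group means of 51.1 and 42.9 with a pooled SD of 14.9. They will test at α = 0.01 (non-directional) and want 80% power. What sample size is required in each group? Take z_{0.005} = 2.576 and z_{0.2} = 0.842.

Cohen's d = |M₁ − M₂| / SD_pooled = |51.1 − 42.9| / 14.9 = 8.2 / 14.9 = 0.550.
For two independent groups with equal n: n = 2·((z_{α/2} + z_β) / d)².
z_{α/2} + z_β = 2.576 + 0.842 = 3.418.
n = 2 × (3.418 / 0.550)² = 2 × 6.215² = 2 × 38.62 = 77.2.
Round up to the next whole participant.

n = 78 per group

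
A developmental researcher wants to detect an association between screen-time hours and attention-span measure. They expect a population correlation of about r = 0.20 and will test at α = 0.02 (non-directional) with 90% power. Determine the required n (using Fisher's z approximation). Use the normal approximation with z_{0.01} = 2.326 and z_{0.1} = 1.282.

Fisher's z: C = ½·ln((1+r)/(1−r)) = ½·ln(1.5000) = 0.2027.
n = ((z_{α/2} + z_β)/C)² + 3.
(2.326 + 1.282) / 0.2027 = 3.608 / 0.2027 = 17.800.
n = 17.800² + 3 = 316.83 + 3 = 319.8.
Round up.

n = 320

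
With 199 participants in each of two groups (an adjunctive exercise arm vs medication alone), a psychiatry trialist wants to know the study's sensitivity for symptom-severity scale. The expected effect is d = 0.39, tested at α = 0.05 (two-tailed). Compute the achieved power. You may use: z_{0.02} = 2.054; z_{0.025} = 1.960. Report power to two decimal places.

power ≈ 0.97

For two equal groups, power = Φ(d·√(n/2) − z_{α/2}).
d·√(n/2) = 0.39 × √(199/2) = 0.39 × 9.975 = 3.890.
z_β = 3.890 − 1.960 = 1.930.
Power = Φ(1.930) = 0.973.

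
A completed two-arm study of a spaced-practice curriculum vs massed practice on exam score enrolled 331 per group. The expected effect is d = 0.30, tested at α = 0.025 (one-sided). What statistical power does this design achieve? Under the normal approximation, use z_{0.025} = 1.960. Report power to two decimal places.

For two equal groups, power = Φ(d·√(n/2) − z_{α}).
d·√(n/2) = 0.30 × √(331/2) = 0.30 × 12.865 = 3.859.
z_β = 3.859 − 1.960 = 1.899.
Power = Φ(1.899) = 0.971.

power ≈ 0.97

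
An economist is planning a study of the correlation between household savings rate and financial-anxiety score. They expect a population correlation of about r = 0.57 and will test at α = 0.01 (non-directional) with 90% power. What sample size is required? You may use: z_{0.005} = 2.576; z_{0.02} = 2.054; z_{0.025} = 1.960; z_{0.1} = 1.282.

Fisher's z: C = ½·ln((1+r)/(1−r)) = ½·ln(3.6512) = 0.6475.
n = ((z_{α/2} + z_β)/C)² + 3.
(2.576 + 1.282) / 0.6475 = 3.858 / 0.6475 = 5.958.
n = 5.958² + 3 = 35.50 + 3 = 38.5.
Round up.

n = 39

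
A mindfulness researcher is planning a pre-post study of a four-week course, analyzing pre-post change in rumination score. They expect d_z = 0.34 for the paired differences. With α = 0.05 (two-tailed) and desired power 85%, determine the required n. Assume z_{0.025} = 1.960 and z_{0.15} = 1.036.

n = 78 pairs

For a paired (one-sample on differences) test: n = ((z_{α/2} + z_β) / d)².
z_{α/2} + z_β = 1.960 + 1.036 = 2.996.
n = (2.996 / 0.34)² = 8.812² = 77.65.
Round up.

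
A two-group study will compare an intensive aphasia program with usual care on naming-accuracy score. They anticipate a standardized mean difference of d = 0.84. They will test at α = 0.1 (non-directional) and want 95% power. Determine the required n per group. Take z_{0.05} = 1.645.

n = 31 per group

For two independent groups with equal n: n = 2·((z_{α/2} + z_β) / d)².
z_{α/2} + z_β = 1.645 + 1.645 = 3.290.
n = 2 × (3.290 / 0.84)² = 2 × 3.917² = 2 × 15.34 = 30.7.
Round up to the next whole participant.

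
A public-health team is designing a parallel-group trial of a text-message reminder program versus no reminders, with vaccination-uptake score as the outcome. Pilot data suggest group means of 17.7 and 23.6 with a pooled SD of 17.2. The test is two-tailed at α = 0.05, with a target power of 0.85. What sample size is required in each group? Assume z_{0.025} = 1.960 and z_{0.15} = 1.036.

n = 153 per group

Cohen's d = |M₁ − M₂| / SD_pooled = |17.7 − 23.6| / 17.2 = 5.9 / 17.2 = 0.343.
For two independent groups with equal n: n = 2·((z_{α/2} + z_β) / d)².
z_{α/2} + z_β = 1.960 + 1.036 = 2.996.
n = 2 × (2.996 / 0.343)² = 2 × 8.735² = 2 × 76.29 = 152.6.
Round up to the next whole participant.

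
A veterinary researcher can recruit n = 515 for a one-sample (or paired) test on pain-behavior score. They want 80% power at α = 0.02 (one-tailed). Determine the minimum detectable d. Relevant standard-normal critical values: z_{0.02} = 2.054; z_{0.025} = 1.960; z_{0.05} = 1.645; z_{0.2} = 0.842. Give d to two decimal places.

For a single sample (or paired design) of n = 515: d_min = (z_{α} + z_β)/√n.
z-sum = 2.054 + 0.842 = 2.896.
d_min = 2.896 / √515 = 2.896 / 22.694 = 0.128.

d_min ≈ 0.13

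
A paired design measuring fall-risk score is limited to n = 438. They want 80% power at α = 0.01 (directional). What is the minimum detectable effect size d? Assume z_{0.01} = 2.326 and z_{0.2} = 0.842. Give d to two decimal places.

d_min ≈ 0.15

For a single sample (or paired design) of n = 438: d_min = (z_{α} + z_β)/√n.
z-sum = 2.326 + 0.842 = 3.168.
d_min = 3.168 / √438 = 3.168 / 20.928 = 0.151.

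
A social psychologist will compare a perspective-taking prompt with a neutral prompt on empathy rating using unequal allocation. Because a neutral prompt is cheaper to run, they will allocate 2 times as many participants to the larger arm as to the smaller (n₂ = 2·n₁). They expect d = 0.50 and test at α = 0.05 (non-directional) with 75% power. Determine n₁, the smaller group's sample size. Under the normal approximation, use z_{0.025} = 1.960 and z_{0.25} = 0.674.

With allocation ratio k = n₂/n₁ = 2, Var(x̄₁−x̄₂) = σ²(1/n₁ + 1/(k·n₁)) = σ²·(k+1)/(k·n₁).
So n₁ = (1 + 1/k)·((z_{α/2} + z_β)/d)² = 1.500 × (2.634/0.50)².
n₁ = 1.500 × 27.75 = 41.6.
Round up: n₁ = 42, giving n₂ = 2 × 42 = 84.

n₁ = 42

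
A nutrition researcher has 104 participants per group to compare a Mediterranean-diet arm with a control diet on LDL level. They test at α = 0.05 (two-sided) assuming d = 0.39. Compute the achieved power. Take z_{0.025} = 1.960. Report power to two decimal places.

For two equal groups, power = Φ(d·√(n/2) − z_{α/2}).
d·√(n/2) = 0.39 × √(104/2) = 0.39 × 7.211 = 2.812.
z_β = 2.812 − 1.960 = 0.852.
Power = Φ(0.852) = 0.803.

power ≈ 0.80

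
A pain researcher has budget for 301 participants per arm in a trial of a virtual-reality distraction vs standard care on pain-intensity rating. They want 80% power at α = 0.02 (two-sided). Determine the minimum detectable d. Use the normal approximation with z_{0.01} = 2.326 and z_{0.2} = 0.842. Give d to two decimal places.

d_min ≈ 0.26

For two independent groups of n = 301 each: d_min = (z_{α/2} + z_β)·√(2/n).
z-sum = 2.326 + 0.842 = 3.168.
d_min = 3.168 × √(2/301) = 3.168 × 0.0815 = 0.258.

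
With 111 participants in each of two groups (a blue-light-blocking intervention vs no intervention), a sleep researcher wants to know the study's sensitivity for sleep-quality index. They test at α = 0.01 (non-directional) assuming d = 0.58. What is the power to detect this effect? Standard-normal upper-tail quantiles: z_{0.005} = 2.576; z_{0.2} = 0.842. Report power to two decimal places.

For two equal groups, power = Φ(d·√(n/2) − z_{α/2}).
d·√(n/2) = 0.58 × √(111/2) = 0.58 × 7.450 = 4.321.
z_β = 4.321 − 2.576 = 1.745.
Power = Φ(1.745) = 0.959.

power ≈ 0.96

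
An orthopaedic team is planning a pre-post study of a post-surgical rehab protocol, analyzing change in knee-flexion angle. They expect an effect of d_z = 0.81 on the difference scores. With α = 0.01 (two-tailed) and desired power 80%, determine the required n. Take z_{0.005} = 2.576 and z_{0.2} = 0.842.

For a paired (one-sample on differences) test: n = ((z_{α/2} + z_β) / d)².
z_{α/2} + z_β = 2.576 + 0.842 = 3.418.
n = (3.418 / 0.81)² = 4.220² = 17.81.
Round up.

n = 18 pairs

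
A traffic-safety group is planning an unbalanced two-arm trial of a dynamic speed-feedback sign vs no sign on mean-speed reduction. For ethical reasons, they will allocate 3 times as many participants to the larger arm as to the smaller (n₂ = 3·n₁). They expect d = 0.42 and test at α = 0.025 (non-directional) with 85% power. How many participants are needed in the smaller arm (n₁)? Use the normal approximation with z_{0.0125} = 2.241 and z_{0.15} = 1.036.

With allocation ratio k = n₂/n₁ = 3, Var(x̄₁−x̄₂) = σ²(1/n₁ + 1/(k·n₁)) = σ²·(k+1)/(k·n₁).
So n₁ = (1 + 1/k)·((z_{α/2} + z_β)/d)² = 1.333 × (3.277/0.42)².
n₁ = 1.333 × 60.88 = 81.2.
Round up: n₁ = 82, giving n₂ = 3 × 82 = 246.

n₁ = 82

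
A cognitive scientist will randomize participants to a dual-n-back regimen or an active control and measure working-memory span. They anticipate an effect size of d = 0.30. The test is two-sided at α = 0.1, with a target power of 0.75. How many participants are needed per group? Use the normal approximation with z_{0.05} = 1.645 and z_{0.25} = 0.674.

n = 120 per group

For two independent groups with equal n: n = 2·((z_{α/2} + z_β) / d)².
z_{α/2} + z_β = 1.645 + 0.674 = 2.319.
n = 2 × (2.319 / 0.30)² = 2 × 7.730² = 2 × 59.75 = 119.5.
Round up to the next whole participant.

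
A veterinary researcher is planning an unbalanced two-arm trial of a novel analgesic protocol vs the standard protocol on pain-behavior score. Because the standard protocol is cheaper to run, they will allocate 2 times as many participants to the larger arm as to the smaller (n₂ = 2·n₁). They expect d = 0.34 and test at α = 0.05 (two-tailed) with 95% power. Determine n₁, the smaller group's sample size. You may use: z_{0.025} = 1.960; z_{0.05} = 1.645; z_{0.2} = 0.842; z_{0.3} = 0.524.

With allocation ratio k = n₂/n₁ = 2, Var(x̄₁−x̄₂) = σ²(1/n₁ + 1/(k·n₁)) = σ²·(k+1)/(k·n₁).
So n₁ = (1 + 1/k)·((z_{α/2} + z_β)/d)² = 1.500 × (3.605/0.34)².
n₁ = 1.500 × 112.42 = 168.6.
Round up: n₁ = 169, giving n₂ = 2 × 169 = 338.

n₁ = 169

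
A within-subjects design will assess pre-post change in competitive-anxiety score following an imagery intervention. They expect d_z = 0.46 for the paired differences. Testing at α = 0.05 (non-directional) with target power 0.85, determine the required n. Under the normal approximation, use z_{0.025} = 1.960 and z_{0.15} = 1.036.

n = 43 pairs

For a paired (one-sample on differences) test: n = ((z_{α/2} + z_β) / d)².
z_{α/2} + z_β = 1.960 + 1.036 = 2.996.
n = (2.996 / 0.46)² = 6.513² = 42.42.
Round up.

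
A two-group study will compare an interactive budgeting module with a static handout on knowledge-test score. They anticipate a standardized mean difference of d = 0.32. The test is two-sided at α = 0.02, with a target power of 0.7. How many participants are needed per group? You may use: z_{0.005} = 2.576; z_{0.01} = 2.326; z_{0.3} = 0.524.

For two independent groups with equal n: n = 2·((z_{α/2} + z_β) / d)².
z_{α/2} + z_β = 2.326 + 0.524 = 2.850.
n = 2 × (2.850 / 0.32)² = 2 × 8.906² = 2 × 79.32 = 158.6.
Round up to the next whole participant.

n = 159 per group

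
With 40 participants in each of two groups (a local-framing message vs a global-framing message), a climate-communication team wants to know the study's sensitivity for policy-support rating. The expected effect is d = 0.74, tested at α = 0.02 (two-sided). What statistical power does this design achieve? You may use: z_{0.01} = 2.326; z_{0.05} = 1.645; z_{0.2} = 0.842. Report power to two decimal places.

For two equal groups, power = Φ(d·√(n/2) − z_{α/2}).
d·√(n/2) = 0.74 × √(40/2) = 0.74 × 4.472 = 3.309.
z_β = 3.309 − 2.326 = 0.983.
Power = Φ(0.983) = 0.837.

power ≈ 0.84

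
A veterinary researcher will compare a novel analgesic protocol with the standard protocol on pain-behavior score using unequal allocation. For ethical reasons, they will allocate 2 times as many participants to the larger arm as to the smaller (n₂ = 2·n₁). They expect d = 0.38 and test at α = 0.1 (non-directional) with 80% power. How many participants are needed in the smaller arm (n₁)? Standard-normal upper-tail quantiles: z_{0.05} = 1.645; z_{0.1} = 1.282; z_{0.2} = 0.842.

With allocation ratio k = n₂/n₁ = 2, Var(x̄₁−x̄₂) = σ²(1/n₁ + 1/(k·n₁)) = σ²·(k+1)/(k·n₁).
So n₁ = (1 + 1/k)·((z_{α/2} + z_β)/d)² = 1.500 × (2.487/0.38)².
n₁ = 1.500 × 42.83 = 64.3.
Round up: n₁ = 65, giving n₂ = 2 × 65 = 130.

n₁ = 65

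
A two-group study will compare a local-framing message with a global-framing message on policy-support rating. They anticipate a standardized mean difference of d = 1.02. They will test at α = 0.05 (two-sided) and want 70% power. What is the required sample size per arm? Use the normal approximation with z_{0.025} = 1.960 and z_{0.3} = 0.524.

For two independent groups with equal n: n = 2·((z_{α/2} + z_β) / d)².
z_{α/2} + z_β = 1.960 + 0.524 = 2.484.
n = 2 × (2.484 / 1.02)² = 2 × 2.435² = 2 × 5.93 = 11.9.
Round up to the next whole participant.

n = 12 per group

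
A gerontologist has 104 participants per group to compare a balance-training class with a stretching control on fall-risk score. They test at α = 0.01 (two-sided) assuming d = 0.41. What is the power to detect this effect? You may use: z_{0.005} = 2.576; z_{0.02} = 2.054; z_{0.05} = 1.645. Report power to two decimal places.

For two equal groups, power = Φ(d·√(n/2) − z_{α/2}).
d·√(n/2) = 0.41 × √(104/2) = 0.41 × 7.211 = 2.957.
z_β = 2.957 − 2.576 = 0.381.
Power = Φ(0.381) = 0.648.

power ≈ 0.65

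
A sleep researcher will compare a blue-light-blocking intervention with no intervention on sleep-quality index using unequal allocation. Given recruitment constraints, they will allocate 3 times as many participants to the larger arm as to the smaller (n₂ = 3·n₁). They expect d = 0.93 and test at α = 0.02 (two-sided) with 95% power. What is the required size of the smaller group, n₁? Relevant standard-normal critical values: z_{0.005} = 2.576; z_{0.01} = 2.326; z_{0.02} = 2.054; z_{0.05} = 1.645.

n₁ = 25

With allocation ratio k = n₂/n₁ = 3, Var(x̄₁−x̄₂) = σ²(1/n₁ + 1/(k·n₁)) = σ²·(k+1)/(k·n₁).
So n₁ = (1 + 1/k)·((z_{α/2} + z_β)/d)² = 1.333 × (3.971/0.93)².
n₁ = 1.333 × 18.23 = 24.3.
Round up: n₁ = 25, giving n₂ = 3 × 25 = 75.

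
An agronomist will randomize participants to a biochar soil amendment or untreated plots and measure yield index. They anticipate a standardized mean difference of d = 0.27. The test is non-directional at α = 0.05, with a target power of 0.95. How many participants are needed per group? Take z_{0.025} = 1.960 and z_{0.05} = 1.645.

n = 357 per group

For two independent groups with equal n: n = 2·((z_{α/2} + z_β) / d)².
z_{α/2} + z_β = 1.960 + 1.645 = 3.605.
n = 2 × (3.605 / 0.27)² = 2 × 13.352² = 2 × 178.27 = 356.5.
Round up to the next whole participant.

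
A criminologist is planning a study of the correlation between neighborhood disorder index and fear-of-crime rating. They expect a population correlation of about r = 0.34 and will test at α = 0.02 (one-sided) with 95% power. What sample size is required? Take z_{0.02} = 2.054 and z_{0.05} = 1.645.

Fisher's z: C = ½·ln((1+r)/(1−r)) = ½·ln(2.0303) = 0.3541.
n = ((z_{α} + z_β)/C)² + 3.
(2.054 + 1.645) / 0.3541 = 3.699 / 0.3541 = 10.446.
n = 10.446² + 3 = 109.12 + 3 = 112.1.
Round up.

n = 113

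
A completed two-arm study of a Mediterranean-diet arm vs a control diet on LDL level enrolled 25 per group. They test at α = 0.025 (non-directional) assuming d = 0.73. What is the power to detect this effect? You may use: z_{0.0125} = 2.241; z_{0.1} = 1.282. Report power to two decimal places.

power ≈ 0.63

For two equal groups, power = Φ(d·√(n/2) − z_{α/2}).
d·√(n/2) = 0.73 × √(25/2) = 0.73 × 3.536 = 2.581.
z_β = 2.581 − 2.241 = 0.340.
Power = Φ(0.340) = 0.633.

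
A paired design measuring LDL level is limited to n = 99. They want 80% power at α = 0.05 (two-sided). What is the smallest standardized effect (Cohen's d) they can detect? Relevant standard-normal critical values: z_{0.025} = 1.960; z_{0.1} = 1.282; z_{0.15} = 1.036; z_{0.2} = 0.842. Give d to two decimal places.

For a single sample (or paired design) of n = 99: d_min = (z_{α/2} + z_β)/√n.
z-sum = 1.960 + 0.842 = 2.802.
d_min = 2.802 / √99 = 2.802 / 9.950 = 0.282.

d_min ≈ 0.28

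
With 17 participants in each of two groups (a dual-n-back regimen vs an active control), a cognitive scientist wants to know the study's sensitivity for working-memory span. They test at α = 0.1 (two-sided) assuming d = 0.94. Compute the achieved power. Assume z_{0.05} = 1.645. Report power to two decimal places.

power ≈ 0.86

For two equal groups, power = Φ(d·√(n/2) − z_{α/2}).
d·√(n/2) = 0.94 × √(17/2) = 0.94 × 2.915 = 2.741.
z_β = 2.741 − 1.645 = 1.096.
Power = Φ(1.096) = 0.863.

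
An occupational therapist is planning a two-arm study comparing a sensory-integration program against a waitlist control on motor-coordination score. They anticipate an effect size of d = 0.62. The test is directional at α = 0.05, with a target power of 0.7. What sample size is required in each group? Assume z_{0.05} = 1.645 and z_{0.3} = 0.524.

For two independent groups with equal n: n = 2·((z_{α} + z_β) / d)².
z_{α} + z_β = 1.645 + 0.524 = 2.169.
n = 2 × (2.169 / 0.62)² = 2 × 3.498² = 2 × 12.24 = 24.5.
Round up to the next whole participant.

n = 25 per group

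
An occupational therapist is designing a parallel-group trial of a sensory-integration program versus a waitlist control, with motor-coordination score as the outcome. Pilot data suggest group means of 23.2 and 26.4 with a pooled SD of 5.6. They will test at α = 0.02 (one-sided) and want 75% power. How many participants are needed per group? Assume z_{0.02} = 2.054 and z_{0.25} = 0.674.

n = 46 per group

Cohen's d = |M₁ − M₂| / SD_pooled = |23.2 − 26.4| / 5.6 = 3.2 / 5.6 = 0.571.
For two independent groups with equal n: n = 2·((z_{α} + z_β) / d)².
z_{α} + z_β = 2.054 + 0.674 = 2.728.
n = 2 × (2.728 / 0.571)² = 2 × 4.778² = 2 × 22.83 = 45.7.
Round up to the next whole participant.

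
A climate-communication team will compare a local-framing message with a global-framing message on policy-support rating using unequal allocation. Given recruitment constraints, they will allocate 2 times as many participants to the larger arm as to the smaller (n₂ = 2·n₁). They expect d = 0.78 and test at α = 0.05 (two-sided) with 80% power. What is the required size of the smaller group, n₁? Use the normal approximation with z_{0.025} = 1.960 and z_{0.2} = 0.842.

With allocation ratio k = n₂/n₁ = 2, Var(x̄₁−x̄₂) = σ²(1/n₁ + 1/(k·n₁)) = σ²·(k+1)/(k·n₁).
So n₁ = (1 + 1/k)·((z_{α/2} + z_β)/d)² = 1.500 × (2.802/0.78)².
n₁ = 1.500 × 12.90 = 19.4.
Round up: n₁ = 20, giving n₂ = 2 × 20 = 40.

n₁ = 20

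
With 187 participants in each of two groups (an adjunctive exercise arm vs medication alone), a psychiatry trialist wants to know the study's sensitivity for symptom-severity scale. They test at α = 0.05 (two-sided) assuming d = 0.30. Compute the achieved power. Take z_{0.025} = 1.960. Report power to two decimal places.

For two equal groups, power = Φ(d·√(n/2) − z_{α/2}).
d·√(n/2) = 0.30 × √(187/2) = 0.30 × 9.670 = 2.901.
z_β = 2.901 − 1.960 = 0.941.
Power = Φ(0.941) = 0.827.

power ≈ 0.83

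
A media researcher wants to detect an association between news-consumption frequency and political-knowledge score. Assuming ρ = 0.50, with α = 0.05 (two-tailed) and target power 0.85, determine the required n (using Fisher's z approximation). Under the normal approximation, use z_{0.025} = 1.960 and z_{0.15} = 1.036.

Fisher's z: C = ½·ln((1+r)/(1−r)) = ½·ln(3.0000) = 0.5493.
n = ((z_{α/2} + z_β)/C)² + 3.
(1.960 + 1.036) / 0.5493 = 2.996 / 0.5493 = 5.454.
n = 5.454² + 3 = 29.75 + 3 = 32.7.
Round up.

n = 33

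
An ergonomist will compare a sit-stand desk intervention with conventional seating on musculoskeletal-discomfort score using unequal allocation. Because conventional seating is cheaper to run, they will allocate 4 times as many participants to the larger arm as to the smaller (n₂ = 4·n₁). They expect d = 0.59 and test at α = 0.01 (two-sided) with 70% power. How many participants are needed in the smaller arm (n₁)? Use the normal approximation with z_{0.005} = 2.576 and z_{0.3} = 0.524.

n₁ = 35

With allocation ratio k = n₂/n₁ = 4, Var(x̄₁−x̄₂) = σ²(1/n₁ + 1/(k·n₁)) = σ²·(k+1)/(k·n₁).
So n₁ = (1 + 1/k)·((z_{α/2} + z_β)/d)² = 1.250 × (3.100/0.59)².
n₁ = 1.250 × 27.61 = 34.5.
Round up: n₁ = 35, giving n₂ = 4 × 35 = 140.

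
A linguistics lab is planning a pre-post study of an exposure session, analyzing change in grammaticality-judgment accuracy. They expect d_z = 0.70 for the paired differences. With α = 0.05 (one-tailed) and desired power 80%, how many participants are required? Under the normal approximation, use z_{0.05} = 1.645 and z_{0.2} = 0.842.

For a paired (one-sample on differences) test: n = ((z_{α} + z_β) / d)².
z_{α} + z_β = 1.645 + 0.842 = 2.487.
n = (2.487 / 0.70)² = 3.553² = 12.62.
Round up.

n = 13 pairs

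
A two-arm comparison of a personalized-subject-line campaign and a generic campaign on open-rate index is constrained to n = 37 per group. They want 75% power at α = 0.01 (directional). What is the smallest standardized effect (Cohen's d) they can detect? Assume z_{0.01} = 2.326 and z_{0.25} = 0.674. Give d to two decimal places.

d_min ≈ 0.70

For two independent groups of n = 37 each: d_min = (z_{α} + z_β)·√(2/n).
z-sum = 2.326 + 0.674 = 3.000.
d_min = 3.000 × √(2/37) = 3.000 × 0.2325 = 0.697.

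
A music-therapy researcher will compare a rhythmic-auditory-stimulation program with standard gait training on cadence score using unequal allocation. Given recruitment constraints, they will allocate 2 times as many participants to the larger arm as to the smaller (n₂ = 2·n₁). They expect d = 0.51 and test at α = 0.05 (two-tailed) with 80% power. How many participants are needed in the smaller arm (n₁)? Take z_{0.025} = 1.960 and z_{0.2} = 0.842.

With allocation ratio k = n₂/n₁ = 2, Var(x̄₁−x̄₂) = σ²(1/n₁ + 1/(k·n₁)) = σ²·(k+1)/(k·n₁).
So n₁ = (1 + 1/k)·((z_{α/2} + z_β)/d)² = 1.500 × (2.802/0.51)².
n₁ = 1.500 × 30.19 = 45.3.
Round up: n₁ = 46, giving n₂ = 2 × 46 = 92.

n₁ = 46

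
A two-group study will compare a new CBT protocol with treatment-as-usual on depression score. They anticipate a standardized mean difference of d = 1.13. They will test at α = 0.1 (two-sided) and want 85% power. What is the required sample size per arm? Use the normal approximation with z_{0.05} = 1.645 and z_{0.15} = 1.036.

n = 12 per group

For two independent groups with equal n: n = 2·((z_{α/2} + z_β) / d)².
z_{α/2} + z_β = 1.645 + 1.036 = 2.681.
n = 2 × (2.681 / 1.13)² = 2 × 2.373² = 2 × 5.63 = 11.3.
Round up to the next whole participant.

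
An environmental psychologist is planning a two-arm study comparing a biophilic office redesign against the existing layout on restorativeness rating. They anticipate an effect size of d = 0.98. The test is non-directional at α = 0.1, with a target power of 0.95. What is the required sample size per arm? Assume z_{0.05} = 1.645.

For two independent groups with equal n: n = 2·((z_{α/2} + z_β) / d)².
z_{α/2} + z_β = 1.645 + 1.645 = 3.290.
n = 2 × (3.290 / 0.98)² = 2 × 3.357² = 2 × 11.27 = 22.5.
Round up to the next whole participant.

n = 23 per group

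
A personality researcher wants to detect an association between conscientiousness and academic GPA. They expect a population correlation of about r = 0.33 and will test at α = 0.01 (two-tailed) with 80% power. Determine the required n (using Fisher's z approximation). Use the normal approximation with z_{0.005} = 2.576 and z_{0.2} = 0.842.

Fisher's z: C = ½·ln((1+r)/(1−r)) = ½·ln(1.9851) = 0.3428.
n = ((z_{α/2} + z_β)/C)² + 3.
(2.576 + 0.842) / 0.3428 = 3.418 / 0.3428 = 9.971.
n = 9.971² + 3 = 99.42 + 3 = 102.4.
Round up.

n = 103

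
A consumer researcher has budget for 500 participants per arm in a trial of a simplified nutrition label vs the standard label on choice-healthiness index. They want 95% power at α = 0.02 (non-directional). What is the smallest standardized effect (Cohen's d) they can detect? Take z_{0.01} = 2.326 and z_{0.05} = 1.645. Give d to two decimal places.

d_min ≈ 0.25

For two independent groups of n = 500 each: d_min = (z_{α/2} + z_β)·√(2/n).
z-sum = 2.326 + 1.645 = 3.971.
d_min = 3.971 × √(2/500) = 3.971 × 0.0632 = 0.251.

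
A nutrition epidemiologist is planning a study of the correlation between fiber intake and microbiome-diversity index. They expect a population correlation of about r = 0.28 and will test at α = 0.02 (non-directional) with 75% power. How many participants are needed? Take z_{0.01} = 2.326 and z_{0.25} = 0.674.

n = 112

Fisher's z: C = ½·ln((1+r)/(1−r)) = ½·ln(1.7778) = 0.2877.
n = ((z_{α/2} + z_β)/C)² + 3.
(2.326 + 0.674) / 0.2877 = 3.000 / 0.2877 = 10.428.
n = 10.428² + 3 = 108.73 + 3 = 111.7.
Round up.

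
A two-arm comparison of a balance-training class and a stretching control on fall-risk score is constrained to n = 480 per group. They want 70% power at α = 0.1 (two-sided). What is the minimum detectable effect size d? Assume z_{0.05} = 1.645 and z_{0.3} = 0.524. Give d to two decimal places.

d_min ≈ 0.14

For two independent groups of n = 480 each: d_min = (z_{α/2} + z_β)·√(2/n).
z-sum = 1.645 + 0.524 = 2.169.
d_min = 2.169 × √(2/480) = 2.169 × 0.0645 = 0.140.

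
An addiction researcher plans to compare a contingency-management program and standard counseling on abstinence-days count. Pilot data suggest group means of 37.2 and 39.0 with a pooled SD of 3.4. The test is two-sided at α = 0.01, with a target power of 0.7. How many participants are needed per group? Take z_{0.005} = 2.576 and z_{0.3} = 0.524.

Cohen's d = |M₁ − M₂| / SD_pooled = |37.2 − 39.0| / 3.4 = 1.8 / 3.4 = 0.529.
For two independent groups with equal n: n = 2·((z_{α/2} + z_β) / d)².
z_{α/2} + z_β = 2.576 + 0.524 = 3.100.
n = 2 × (3.100 / 0.529)² = 2 × 5.860² = 2 × 34.34 = 68.7.
Round up to the next whole participant.

n = 69 per group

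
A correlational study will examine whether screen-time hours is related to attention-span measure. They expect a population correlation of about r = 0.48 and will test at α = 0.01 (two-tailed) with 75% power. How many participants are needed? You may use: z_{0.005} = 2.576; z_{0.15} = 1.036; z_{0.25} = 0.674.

n = 42

Fisher's z: C = ½·ln((1+r)/(1−r)) = ½·ln(2.8462) = 0.5230.
n = ((z_{α/2} + z_β)/C)² + 3.
(2.576 + 0.674) / 0.5230 = 3.250 / 0.5230 = 6.214.
n = 6.214² + 3 = 38.62 + 3 = 41.6.
Round up.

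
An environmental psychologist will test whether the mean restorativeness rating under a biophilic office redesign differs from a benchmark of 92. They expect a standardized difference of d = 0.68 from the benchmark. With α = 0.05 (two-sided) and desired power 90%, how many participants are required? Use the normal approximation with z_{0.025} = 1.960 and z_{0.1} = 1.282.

n = 23

For a one-sample test: n = ((z_{α/2} + z_β) / d)².
z_{α/2} + z_β = 1.960 + 1.282 = 3.242.
n = (3.242 / 0.68)² = 4.768² = 22.73.
Round up.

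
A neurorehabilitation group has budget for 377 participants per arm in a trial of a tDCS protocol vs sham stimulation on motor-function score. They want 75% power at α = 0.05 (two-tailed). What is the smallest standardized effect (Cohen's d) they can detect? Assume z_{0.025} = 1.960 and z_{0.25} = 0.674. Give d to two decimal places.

For two independent groups of n = 377 each: d_min = (z_{α/2} + z_β)·√(2/n).
z-sum = 1.960 + 0.674 = 2.634.
d_min = 2.634 × √(2/377) = 2.634 × 0.0728 = 0.192.

d_min ≈ 0.19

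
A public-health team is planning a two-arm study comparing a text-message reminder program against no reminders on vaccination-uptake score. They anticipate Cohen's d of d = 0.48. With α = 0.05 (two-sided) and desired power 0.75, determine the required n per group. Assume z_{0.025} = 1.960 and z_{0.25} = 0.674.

For two independent groups with equal n: n = 2·((z_{α/2} + z_β) / d)².
z_{α/2} + z_β = 1.960 + 0.674 = 2.634.
n = 2 × (2.634 / 0.48)² = 2 × 5.487² = 2 × 30.11 = 60.2.
Round up to the next whole participant.

n = 61 per group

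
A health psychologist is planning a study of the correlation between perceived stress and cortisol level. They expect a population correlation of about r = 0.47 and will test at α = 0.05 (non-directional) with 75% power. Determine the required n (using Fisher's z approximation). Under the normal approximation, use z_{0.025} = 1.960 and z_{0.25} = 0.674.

n = 30

Fisher's z: C = ½·ln((1+r)/(1−r)) = ½·ln(2.7736) = 0.5101.
n = ((z_{α/2} + z_β)/C)² + 3.
(1.960 + 0.674) / 0.5101 = 2.634 / 0.5101 = 5.164.
n = 5.164² + 3 = 26.66 + 3 = 29.7.
Round up.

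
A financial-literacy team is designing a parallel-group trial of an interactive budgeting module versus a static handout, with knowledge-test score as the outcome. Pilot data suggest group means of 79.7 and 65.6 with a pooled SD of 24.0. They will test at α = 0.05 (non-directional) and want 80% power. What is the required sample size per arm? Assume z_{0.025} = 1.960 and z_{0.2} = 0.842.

Cohen's d = |M₁ − M₂| / SD_pooled = |79.7 − 65.6| / 24.0 = 14.1 / 24.0 = 0.588.
For two independent groups with equal n: n = 2·((z_{α/2} + z_β) / d)².
z_{α/2} + z_β = 1.960 + 0.842 = 2.802.
n = 2 × (2.802 / 0.588)² = 2 × 4.765² = 2 × 22.71 = 45.4.
Round up to the next whole participant.

n = 46 per group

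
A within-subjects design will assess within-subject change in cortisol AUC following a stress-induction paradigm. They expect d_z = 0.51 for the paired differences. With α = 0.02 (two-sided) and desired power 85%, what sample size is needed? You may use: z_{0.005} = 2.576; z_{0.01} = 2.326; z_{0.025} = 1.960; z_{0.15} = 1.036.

n = 44 pairs

For a paired (one-sample on differences) test: n = ((z_{α/2} + z_β) / d)².
z_{α/2} + z_β = 2.326 + 1.036 = 3.362.
n = (3.362 / 0.51)² = 6.592² = 43.46.
Round up.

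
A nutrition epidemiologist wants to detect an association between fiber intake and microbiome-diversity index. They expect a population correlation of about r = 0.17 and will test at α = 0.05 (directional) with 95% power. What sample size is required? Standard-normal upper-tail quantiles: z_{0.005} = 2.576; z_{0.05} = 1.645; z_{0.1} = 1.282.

Fisher's z: C = ½·ln((1+r)/(1−r)) = ½·ln(1.4096) = 0.1717.
n = ((z_{α} + z_β)/C)² + 3.
(1.645 + 1.645) / 0.1717 = 3.290 / 0.1717 = 19.161.
n = 19.161² + 3 = 367.16 + 3 = 370.2.
Round up.

n = 371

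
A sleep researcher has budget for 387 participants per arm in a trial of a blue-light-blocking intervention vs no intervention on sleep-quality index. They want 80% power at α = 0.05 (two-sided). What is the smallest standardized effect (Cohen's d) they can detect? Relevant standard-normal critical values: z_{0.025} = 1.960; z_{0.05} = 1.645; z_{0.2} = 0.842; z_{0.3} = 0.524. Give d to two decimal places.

For two independent groups of n = 387 each: d_min = (z_{α/2} + z_β)·√(2/n).
z-sum = 1.960 + 0.842 = 2.802.
d_min = 2.802 × √(2/387) = 2.802 × 0.0719 = 0.201.

d_min ≈ 0.20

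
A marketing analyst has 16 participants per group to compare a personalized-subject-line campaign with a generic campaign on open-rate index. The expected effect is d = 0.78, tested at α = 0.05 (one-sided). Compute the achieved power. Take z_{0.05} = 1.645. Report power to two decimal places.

power ≈ 0.71

For two equal groups, power = Φ(d·√(n/2) − z_{α}).
d·√(n/2) = 0.78 × √(16/2) = 0.78 × 2.828 = 2.206.
z_β = 2.206 − 1.645 = 0.561.
Power = Φ(0.561) = 0.713.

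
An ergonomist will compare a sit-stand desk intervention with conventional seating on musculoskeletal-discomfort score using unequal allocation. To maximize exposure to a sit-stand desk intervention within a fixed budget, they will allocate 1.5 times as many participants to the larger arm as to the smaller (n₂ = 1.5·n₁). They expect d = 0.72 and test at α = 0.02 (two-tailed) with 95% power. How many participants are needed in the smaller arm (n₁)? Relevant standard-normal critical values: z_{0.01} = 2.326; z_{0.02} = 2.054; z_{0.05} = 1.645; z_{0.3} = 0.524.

With allocation ratio k = n₂/n₁ = 1.5, Var(x̄₁−x̄₂) = σ²(1/n₁ + 1/(k·n₁)) = σ²·(k+1)/(k·n₁).
So n₁ = (1 + 1/k)·((z_{α/2} + z_β)/d)² = 1.667 × (3.971/0.72)².
n₁ = 1.667 × 30.42 = 50.7.
Round up: n₁ = 51, giving n₂ = ⌈1.5 × 51⌉ = ⌈76.5⌉ = 77.

n₁ = 51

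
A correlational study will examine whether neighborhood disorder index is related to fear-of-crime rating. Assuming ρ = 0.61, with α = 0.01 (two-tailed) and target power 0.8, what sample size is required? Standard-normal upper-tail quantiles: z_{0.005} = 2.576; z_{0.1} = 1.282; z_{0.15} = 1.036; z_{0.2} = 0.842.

n = 27

Fisher's z: C = ½·ln((1+r)/(1−r)) = ½·ln(4.1282) = 0.7089.
n = ((z_{α/2} + z_β)/C)² + 3.
(2.576 + 0.842) / 0.7089 = 3.418 / 0.7089 = 4.822.
n = 4.822² + 3 = 23.25 + 3 = 26.2.
Round up.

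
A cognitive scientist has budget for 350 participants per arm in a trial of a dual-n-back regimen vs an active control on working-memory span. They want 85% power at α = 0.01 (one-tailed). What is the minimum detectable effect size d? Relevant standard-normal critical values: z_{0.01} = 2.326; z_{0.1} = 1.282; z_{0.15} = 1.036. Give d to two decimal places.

d_min ≈ 0.25

For two independent groups of n = 350 each: d_min = (z_{α} + z_β)·√(2/n).
z-sum = 2.326 + 1.036 = 3.362.
d_min = 3.362 × √(2/350) = 3.362 × 0.0756 = 0.254.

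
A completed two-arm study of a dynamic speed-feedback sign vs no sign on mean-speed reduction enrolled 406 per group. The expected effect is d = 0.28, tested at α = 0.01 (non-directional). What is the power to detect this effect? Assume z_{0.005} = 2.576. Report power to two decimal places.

For two equal groups, power = Φ(d·√(n/2) − z_{α/2}).
d·√(n/2) = 0.28 × √(406/2) = 0.28 × 14.248 = 3.989.
z_β = 3.989 − 2.576 = 1.413.
Power = Φ(1.413) = 0.921.

power ≈ 0.92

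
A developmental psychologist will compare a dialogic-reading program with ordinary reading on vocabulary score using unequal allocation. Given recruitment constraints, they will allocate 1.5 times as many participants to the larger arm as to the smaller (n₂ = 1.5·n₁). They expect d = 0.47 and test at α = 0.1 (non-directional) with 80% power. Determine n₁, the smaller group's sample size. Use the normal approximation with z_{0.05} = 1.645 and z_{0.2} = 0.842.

n₁ = 47

With allocation ratio k = n₂/n₁ = 1.5, Var(x̄₁−x̄₂) = σ²(1/n₁ + 1/(k·n₁)) = σ²·(k+1)/(k·n₁).
So n₁ = (1 + 1/k)·((z_{α/2} + z_β)/d)² = 1.667 × (2.487/0.47)².
n₁ = 1.667 × 28.00 = 46.7.
Round up: n₁ = 47, giving n₂ = ⌈1.5 × 47⌉ = ⌈70.5⌉ = 71.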